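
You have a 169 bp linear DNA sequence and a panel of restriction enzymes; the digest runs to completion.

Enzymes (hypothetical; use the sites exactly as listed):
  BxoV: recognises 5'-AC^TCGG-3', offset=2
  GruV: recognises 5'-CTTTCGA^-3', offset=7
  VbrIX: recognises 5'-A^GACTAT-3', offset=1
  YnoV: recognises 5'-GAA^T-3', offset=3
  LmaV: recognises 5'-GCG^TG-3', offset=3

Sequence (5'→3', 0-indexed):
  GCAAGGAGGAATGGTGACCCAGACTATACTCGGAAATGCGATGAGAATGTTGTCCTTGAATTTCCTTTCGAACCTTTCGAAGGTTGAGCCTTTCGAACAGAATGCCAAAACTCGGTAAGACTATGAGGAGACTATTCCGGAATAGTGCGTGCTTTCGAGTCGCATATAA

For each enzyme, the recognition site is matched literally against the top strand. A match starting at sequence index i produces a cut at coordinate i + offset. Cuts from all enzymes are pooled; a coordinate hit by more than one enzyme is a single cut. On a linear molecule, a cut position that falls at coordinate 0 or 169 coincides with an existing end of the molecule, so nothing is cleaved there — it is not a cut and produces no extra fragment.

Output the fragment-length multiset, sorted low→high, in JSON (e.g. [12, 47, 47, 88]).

Site scan:
  BxoV (ACTCGG, off=2): starts [27, 109] → cuts [29, 111]
  GruV (CTTTCGA, off=7): starts [64, 73, 89, 151] → cuts [71, 80, 96, 158]
  VbrIX (AGACTAT, off=1): starts [20, 117, 128] → cuts [21, 118, 129]
  YnoV (GAAT, off=3): starts [8, 44, 57, 99, 139] → cuts [11, 47, 60, 102, 142]
  LmaV (GCGTG, off=3): starts [146] → cuts [149]

Pooled cuts: [11, 21, 29, 47, 60, 71, 80, 96, 102, 111, 118, 129, 142, 149, 158]

Fragment lengths:
  [0,11): 11 bp
  [11,21): 10 bp
  [21,29): 8 bp
  [29,47): 18 bp
  [47,60): 13 bp
  [60,71): 11 bp
  [71,80): 9 bp
  [80,96): 16 bp
  [96,102): 6 bp
  [102,111): 9 bp
  [111,118): 7 bp
  [118,129): 11 bp
  [129,142): 13 bp
  [142,149): 7 bp
  [149,158): 9 bp
  [158,169): 11 bp

[6,7,7,8,9,9,9,10,11,11,11,11,13,13,16,18]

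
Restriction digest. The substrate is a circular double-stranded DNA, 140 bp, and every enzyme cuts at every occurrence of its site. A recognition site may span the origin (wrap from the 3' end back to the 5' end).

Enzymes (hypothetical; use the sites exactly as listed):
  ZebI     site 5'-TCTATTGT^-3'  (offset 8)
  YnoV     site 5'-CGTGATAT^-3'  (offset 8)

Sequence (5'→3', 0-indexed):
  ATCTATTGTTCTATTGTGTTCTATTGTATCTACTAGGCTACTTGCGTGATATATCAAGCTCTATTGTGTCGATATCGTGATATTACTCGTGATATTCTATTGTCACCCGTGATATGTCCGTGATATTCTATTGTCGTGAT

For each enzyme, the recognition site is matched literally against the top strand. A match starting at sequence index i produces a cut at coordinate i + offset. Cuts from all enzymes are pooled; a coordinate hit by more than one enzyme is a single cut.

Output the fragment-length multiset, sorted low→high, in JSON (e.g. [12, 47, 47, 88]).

Site scan:
  ZebI (TCTATTGT, off=8): starts [1, 9, 19, 59, 95, 126] → cuts [9, 17, 27, 67, 103, 134]
  YnoV (CGTGATAT, off=8): starts [44, 75, 87, 107, 118, 134] → cuts [2, 52, 83, 95, 115, 126]

All cut coordinates (distinct, sorted): [2, 9, 17, 27, 52, 67, 83, 95, 103, 115, 126, 134]

Fragment lengths:
  2→9: 7 bp
  9→17: 8 bp
  17→27: 10 bp
  27→52: 25 bp
  52→67: 15 bp
  67→83: 16 bp
  83→95: 12 bp
  95→103: 8 bp
  103→115: 12 bp
  115→126: 11 bp
  126→134: 8 bp
  134→2 (wrap): 140-134+2 = 8 bp

[7,8,8,8,8,10,11,12,12,15,16,25]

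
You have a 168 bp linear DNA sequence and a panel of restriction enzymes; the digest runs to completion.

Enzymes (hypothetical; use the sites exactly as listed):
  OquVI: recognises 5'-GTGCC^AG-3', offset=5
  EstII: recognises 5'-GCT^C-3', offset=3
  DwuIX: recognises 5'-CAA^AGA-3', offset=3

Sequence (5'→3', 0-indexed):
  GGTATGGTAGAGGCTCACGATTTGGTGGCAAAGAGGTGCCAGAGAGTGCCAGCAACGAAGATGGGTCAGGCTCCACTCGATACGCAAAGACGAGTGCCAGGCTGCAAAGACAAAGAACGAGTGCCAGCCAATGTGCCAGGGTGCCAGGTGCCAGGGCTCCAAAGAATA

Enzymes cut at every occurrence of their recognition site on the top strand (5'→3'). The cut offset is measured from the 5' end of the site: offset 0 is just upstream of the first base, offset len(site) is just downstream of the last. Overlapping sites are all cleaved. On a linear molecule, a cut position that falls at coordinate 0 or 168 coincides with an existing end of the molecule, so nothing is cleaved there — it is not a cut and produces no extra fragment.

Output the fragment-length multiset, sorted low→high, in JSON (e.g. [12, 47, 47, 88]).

Site scan:
  OquVI GTGCCAG/5: at [35, 45, 93, 120, 132, 140, 147] ⇒ [40, 50, 98, 125, 137, 145, 152]
  EstII GCTC/3: at [12, 69, 155] ⇒ [15, 72, 158]
  DwuIX CAAAGA/3: at [28, 84, 104, 110, 159] ⇒ [31, 87, 107, 113, 162]

Pooled cuts: [15, 31, 40, 50, 72, 87, 98, 107, 113, 125, 137, 145, 152, 158, 162]

Fragments:
  [0,15): 15 bp
  [15,31): 16 bp
  [31,40): 9 bp
  [40,50): 10 bp
  [50,72): 22 bp
  [72,87): 15 bp
  [87,98): 11 bp
  [98,107): 9 bp
  [107,113): 6 bp
  [113,125): 12 bp
  [125,137): 12 bp
  [137,145): 8 bp
  [145,152): 7 bp
  [152,158): 6 bp
  [158,162): 4 bp
  [162,168): 6 bp

[4,6,6,6,7,8,9,9,10,11,12,12,15,15,16,22]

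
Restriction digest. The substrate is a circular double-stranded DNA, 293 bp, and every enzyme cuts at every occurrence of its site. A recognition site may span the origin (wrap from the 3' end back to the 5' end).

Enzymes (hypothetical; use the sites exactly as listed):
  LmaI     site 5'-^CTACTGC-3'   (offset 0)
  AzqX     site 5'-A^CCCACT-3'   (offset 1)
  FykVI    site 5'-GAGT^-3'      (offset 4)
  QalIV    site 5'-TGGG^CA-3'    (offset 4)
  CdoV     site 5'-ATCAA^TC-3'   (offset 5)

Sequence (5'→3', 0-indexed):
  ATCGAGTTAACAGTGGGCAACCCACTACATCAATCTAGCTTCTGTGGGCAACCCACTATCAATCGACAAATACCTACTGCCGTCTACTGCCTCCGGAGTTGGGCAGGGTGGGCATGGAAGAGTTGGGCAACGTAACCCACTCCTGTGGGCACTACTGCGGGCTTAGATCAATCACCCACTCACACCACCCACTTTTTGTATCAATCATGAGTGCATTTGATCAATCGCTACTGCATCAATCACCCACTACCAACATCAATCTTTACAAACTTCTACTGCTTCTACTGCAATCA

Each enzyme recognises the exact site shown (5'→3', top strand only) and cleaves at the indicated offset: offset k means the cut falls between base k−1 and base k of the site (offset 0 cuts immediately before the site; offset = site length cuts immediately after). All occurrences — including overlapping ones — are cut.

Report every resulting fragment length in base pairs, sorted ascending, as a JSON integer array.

[2,3,3,3,3,3,4,4,6,8,8,9,9,10,10,11,11,11,12,12,13,13,13,13,14,15,16,17,17,20]

Scan for sites:
  LmaI (CTACTGC, off=0): starts [73, 83, 151, 227, 272, 281] → cuts [73, 83, 151, 227, 272, 281]
  AzqX (ACCCACT, off=1): starts [19, 50, 134, 173, 186, 241] → cuts [20, 51, 135, 174, 187, 242]
  FykVI (GAGT, off=4): starts [3, 95, 119, 208] → cuts [7, 99, 123, 212]
  QalIV (TGGGCA, off=4): starts [13, 44, 99, 108, 123, 145] → cuts [17, 48, 103, 112, 127, 149]
  CdoV (ATCAATC, off=5): starts [28, 57, 166, 199, 219, 234, 254, 289] → cuts [1, 33, 62, 171, 204, 224, 239, 259]

All cut coordinates (distinct, sorted): [1, 7, 17, 20, 33, 48, 51, 62, 73, 83, 99, 103, 112, 123, 127, 135, 149, 151, 171, 174, 187, 204, 212, 224, 227, 239, 242, 259, 272, 281]

Fragment lengths:
  1→7: 6 bp
  7→17: 10 bp
  17→20: 3 bp
  20→33: 13 bp
  33→48: 15 bp
  48→51: 3 bp
  51→62: 11 bp
  62→73: 11 bp
  73→83: 10 bp
  83→99: 16 bp
  99→103: 4 bp
  103→112: 9 bp
  112→123: 11 bp
  123→127: 4 bp
  127→135: 8 bp
  135→149: 14 bp
  149→151: 2 bp
  151→171: 20 bp
  171→174: 3 bp
  174→187: 13 bp
  187→204: 17 bp
  204→212: 8 bp
  212→224: 12 bp
  224→227: 3 bp
  227→239: 12 bp
  239→242: 3 bp
  242→259: 17 bp
  259→272: 13 bp
  272→281: 9 bp
  281→1 (wrap): 293-281+1 = 13 bp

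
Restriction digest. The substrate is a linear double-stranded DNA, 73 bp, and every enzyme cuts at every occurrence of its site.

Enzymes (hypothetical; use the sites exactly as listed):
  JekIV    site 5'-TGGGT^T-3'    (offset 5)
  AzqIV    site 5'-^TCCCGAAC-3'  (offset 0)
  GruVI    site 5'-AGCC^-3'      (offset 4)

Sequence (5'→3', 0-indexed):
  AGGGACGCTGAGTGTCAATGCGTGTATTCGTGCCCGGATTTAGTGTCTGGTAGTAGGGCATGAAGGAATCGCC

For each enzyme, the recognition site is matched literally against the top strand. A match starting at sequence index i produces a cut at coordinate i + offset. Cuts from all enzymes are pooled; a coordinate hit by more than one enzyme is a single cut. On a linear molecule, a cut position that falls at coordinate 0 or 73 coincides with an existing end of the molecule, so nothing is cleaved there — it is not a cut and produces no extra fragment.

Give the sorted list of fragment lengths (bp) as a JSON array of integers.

[73]

Scan for sites:
  JekIV (TGGGTT, off=5): no sites
  AzqIV (TCCCGAAC, off=0): no sites
  GruVI (AGCC, off=4): no sites

Pooled cuts: ∅

Fragments:
  no cuts → one linear fragment of 73 bp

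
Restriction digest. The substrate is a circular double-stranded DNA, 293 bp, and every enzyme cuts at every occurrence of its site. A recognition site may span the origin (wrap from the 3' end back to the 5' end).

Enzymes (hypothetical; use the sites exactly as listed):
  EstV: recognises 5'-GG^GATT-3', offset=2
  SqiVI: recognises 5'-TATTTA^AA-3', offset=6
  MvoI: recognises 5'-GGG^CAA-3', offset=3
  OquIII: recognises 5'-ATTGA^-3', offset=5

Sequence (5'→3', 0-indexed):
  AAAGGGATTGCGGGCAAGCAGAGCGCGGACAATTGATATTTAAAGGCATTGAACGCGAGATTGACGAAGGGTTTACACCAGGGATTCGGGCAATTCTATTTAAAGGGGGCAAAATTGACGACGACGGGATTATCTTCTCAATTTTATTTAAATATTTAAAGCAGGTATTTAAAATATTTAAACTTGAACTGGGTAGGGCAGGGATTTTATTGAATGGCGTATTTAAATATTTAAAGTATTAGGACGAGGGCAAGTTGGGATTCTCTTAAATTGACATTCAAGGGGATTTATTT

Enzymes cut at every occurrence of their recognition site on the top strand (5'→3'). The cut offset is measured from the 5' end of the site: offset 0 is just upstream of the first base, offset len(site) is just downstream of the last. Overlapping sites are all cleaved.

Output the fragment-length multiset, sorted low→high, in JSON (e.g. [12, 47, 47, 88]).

[4,6,7,8,8,8,8,9,9,9,9,10,10,10,11,12,12,12,13,16,17,18,22,22,23]

Per-enzyme occurrences:
  EstV (GGGATT, off=2): starts [3, 80, 125, 200, 256, 282] → cuts [5, 82, 127, 202, 258, 284]
  SqiVI (TATTTAAA, off=6): starts [36, 96, 144, 152, 165, 174, 219, 227, 288] → cuts [1, 42, 102, 150, 158, 171, 180, 225, 233]
  MvoI (GGGCAA, off=3): starts [11, 87, 106, 247] → cuts [14, 90, 109, 250]
  OquIII (ATTGA, off=5): starts [31, 47, 59, 113, 208, 269] → cuts [36, 52, 64, 118, 213, 274]

Pooled cuts: [1, 5, 14, 36, 42, 52, 64, 82, 90, 102, 109, 118, 127, 150, 158, 171, 180, 202, 213, 225, 233, 250, 258, 274, 284]

Fragment lengths:
  1→5: 4 bp
  5→14: 9 bp
  14→36: 22 bp
  36→42: 6 bp
  42→52: 10 bp
  52→64: 12 bp
  64→82: 18 bp
  82→90: 8 bp
  90→102: 12 bp
  102→109: 7 bp
  109→118: 9 bp
  118→127: 9 bp
  127→150: 23 bp
  150→158: 8 bp
  158→171: 13 bp
  171→180: 9 bp
  180→202: 22 bp
  202→213: 11 bp
  213→225: 12 bp
  225→233: 8 bp
  233→250: 17 bp
  250→258: 8 bp
  258→274: 16 bp
  274→284: 10 bp
  284→1 (wrap): 293-284+1 = 10 bp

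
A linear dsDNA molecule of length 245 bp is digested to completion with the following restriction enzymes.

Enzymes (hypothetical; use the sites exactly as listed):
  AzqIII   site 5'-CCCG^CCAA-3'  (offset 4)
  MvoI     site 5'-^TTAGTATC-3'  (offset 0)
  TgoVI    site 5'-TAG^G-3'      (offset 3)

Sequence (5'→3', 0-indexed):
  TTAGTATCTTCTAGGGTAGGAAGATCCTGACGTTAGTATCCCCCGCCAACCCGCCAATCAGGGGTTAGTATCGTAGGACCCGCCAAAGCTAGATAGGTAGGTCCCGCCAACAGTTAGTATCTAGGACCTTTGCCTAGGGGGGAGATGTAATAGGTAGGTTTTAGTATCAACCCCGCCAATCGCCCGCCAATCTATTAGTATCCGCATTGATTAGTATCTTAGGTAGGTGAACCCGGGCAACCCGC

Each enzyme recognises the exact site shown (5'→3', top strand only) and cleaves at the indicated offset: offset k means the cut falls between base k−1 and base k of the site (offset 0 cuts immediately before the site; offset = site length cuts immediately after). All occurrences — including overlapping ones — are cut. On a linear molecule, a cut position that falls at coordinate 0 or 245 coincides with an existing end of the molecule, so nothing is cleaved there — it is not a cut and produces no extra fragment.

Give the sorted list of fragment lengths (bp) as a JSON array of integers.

Scan for sites:
  AzqIII CCCGCCAA/4: at [41, 49, 78, 102, 171, 182] ⇒ [45, 53, 82, 106, 175, 186]
  MvoI TTAGTATC/0: at [0, 32, 64, 113, 160, 194, 210] ⇒ [32, 64, 113, 160, 194, 210] (position 0 is a terminus of the linear molecule — no cut)
  TgoVI TAGG/3: at [11, 16, 73, 93, 97, 121, 134, 150, 154, 219, 223] ⇒ [14, 19, 76, 96, 100, 124, 137, 153, 157, 222, 226]

All cut coordinates (distinct, sorted): [14, 19, 32, 45, 53, 64, 76, 82, 96, 100, 106, 113, 124, 137, 153, 157, 160, 175, 186, 194, 210, 222, 226]

Fragments:
  [0,14): 14 bp
  [14,19): 5 bp
  [19,32): 13 bp
  [32,45): 13 bp
  [45,53): 8 bp
  [53,64): 11 bp
  [64,76): 12 bp
  [76,82): 6 bp
  [82,96): 14 bp
  [96,100): 4 bp
  [100,106): 6 bp
  [106,113): 7 bp
  [113,124): 11 bp
  [124,137): 13 bp
  [137,153): 16 bp
  [153,157): 4 bp
  [157,160): 3 bp
  [160,175): 15 bp
  [175,186): 11 bp
  [186,194): 8 bp
  [194,210): 16 bp
  [210,222): 12 bp
  [222,226): 4 bp
  [226,245): 19 bp

[3,4,4,4,5,6,6,7,8,8,11,11,11,12,12,13,13,13,14,14,15,16,16,19]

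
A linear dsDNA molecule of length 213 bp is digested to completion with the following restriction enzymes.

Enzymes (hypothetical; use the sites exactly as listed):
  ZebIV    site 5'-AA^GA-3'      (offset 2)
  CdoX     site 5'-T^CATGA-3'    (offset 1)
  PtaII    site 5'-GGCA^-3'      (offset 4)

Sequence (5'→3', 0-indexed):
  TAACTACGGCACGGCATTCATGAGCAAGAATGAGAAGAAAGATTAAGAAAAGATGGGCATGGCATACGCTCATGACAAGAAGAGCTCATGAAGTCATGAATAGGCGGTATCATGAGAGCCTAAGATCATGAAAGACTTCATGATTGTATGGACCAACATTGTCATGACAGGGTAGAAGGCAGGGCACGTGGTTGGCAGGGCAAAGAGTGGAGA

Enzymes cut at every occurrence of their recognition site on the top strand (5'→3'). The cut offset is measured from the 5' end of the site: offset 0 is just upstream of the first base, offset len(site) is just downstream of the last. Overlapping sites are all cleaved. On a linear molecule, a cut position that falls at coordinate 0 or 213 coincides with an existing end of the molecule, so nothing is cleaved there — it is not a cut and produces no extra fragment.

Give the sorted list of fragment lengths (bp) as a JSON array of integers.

Scan for sites:
  ZebIV (AAGA, off=2): starts [25, 34, 38, 44, 49, 76, 79, 121, 131, 202] → cuts [27, 36, 40, 46, 51, 78, 81, 123, 133, 204]
  CdoX (TCATGA, off=1): starts [17, 69, 85, 93, 109, 125, 137, 161] → cuts [18, 70, 86, 94, 110, 126, 138, 162]
  PtaII (GGCA, off=4): starts [7, 12, 55, 60, 177, 182, 193, 198] → cuts [11, 16, 59, 64, 181, 186, 197, 202]

All cut coordinates (distinct, sorted): [11, 16, 18, 27, 36, 40, 46, 51, 59, 64, 70, 78, 81, 86, 94, 110, 123, 126, 133, 138, 162, 181, 186, 197, 202, 204]

Fragment lengths:
  [0,11): 11 bp
  [11,16): 5 bp
  [16,18): 2 bp
  [18,27): 9 bp
  [27,36): 9 bp
  [36,40): 4 bp
  [40,46): 6 bp
  [46,51): 5 bp
  [51,59): 8 bp
  [59,64): 5 bp
  [64,70): 6 bp
  [70,78): 8 bp
  [78,81): 3 bp
  [81,86): 5 bp
  [86,94): 8 bp
  [94,110): 16 bp
  [110,123): 13 bp
  [123,126): 3 bp
  [126,133): 7 bp
  [133,138): 5 bp
  [138,162): 24 bp
  [162,181): 19 bp
  [181,186): 5 bp
  [186,197): 11 bp
  [197,202): 5 bp
  [202,204): 2 bp
  [204,213): 9 bp

[2,2,3,3,4,5,5,5,5,5,5,5,6,6,7,8,8,8,9,9,9,11,11,13,16,19,24]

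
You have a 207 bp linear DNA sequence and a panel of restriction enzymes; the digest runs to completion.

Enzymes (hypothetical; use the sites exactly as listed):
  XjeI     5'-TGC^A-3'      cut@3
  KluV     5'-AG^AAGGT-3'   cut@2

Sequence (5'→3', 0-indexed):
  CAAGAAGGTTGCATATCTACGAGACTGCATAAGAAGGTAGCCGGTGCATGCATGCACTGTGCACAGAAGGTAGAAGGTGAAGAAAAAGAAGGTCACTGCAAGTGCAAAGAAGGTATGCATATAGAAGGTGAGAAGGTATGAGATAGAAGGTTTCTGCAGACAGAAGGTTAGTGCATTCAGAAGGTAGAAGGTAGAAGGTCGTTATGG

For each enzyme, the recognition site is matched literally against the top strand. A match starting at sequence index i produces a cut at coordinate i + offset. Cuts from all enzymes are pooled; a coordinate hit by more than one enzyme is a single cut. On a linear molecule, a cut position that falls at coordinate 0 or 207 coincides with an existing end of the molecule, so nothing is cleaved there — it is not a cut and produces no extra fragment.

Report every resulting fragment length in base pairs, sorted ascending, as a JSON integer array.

[4,4,4,4,4,5,6,6,6,6,7,7,7,7,8,8,9,11,11,11,13,14,14,15,16]

Per-enzyme occurrences:
  XjeI TGCA/3: at [9, 25, 44, 48, 52, 59, 96, 102, 115, 154, 171] ⇒ [12, 28, 47, 51, 55, 62, 99, 105, 118, 157, 174]
  KluV AGAAGGT/2: at [2, 31, 64, 71, 86, 107, 122, 130, 144, 161, 178, 185, 192] ⇒ [4, 33, 66, 73, 88, 109, 124, 132, 146, 163, 180, 187, 194]

Pooled cuts: [4, 12, 28, 33, 47, 51, 55, 62, 66, 73, 88, 99, 105, 109, 118, 124, 132, 146, 157, 163, 174, 180, 187, 194]

Fragment lengths:
  [0,4): 4 bp
  [4,12): 8 bp
  [12,28): 16 bp
  [28,33): 5 bp
  [33,47): 14 bp
  [47,51): 4 bp
  [51,55): 4 bp
  [55,62): 7 bp
  [62,66): 4 bp
  [66,73): 7 bp
  [73,88): 15 bp
  [88,99): 11 bp
  [99,105): 6 bp
  [105,109): 4 bp
  [109,118): 9 bp
  [118,124): 6 bp
  [124,132): 8 bp
  [132,146): 14 bp
  [146,157): 11 bp
  [157,163): 6 bp
  [163,174): 11 bp
  [174,180): 6 bp
  [180,187): 7 bp
  [187,194): 7 bp
  [194,207): 13 bp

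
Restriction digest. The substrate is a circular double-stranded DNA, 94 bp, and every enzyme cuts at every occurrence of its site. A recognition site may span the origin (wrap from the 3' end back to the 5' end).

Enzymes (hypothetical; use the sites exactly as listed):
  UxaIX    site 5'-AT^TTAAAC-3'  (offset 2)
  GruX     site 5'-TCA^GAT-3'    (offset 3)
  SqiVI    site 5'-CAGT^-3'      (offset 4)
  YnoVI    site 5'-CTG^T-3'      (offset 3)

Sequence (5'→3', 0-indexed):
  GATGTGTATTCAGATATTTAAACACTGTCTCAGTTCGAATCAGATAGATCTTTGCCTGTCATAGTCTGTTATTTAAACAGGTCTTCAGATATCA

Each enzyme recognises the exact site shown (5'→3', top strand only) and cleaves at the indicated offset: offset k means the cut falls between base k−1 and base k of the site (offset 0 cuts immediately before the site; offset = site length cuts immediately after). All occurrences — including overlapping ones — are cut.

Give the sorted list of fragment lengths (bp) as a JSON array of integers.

Scan for sites:
  UxaIX (ATTTAAAC, off=2): starts [15, 70] → cuts [17, 72]
  GruX (TCAGAT, off=3): starts [9, 39, 84, 91] → cuts [0, 12, 42, 87]
  SqiVI (CAGT, off=4): starts [30] → cuts [34]
  YnoVI (CTGT, off=3): starts [24, 55, 65] → cuts [27, 58, 68]

All cut coordinates (distinct, sorted): [0, 12, 17, 27, 34, 42, 58, 68, 72, 87]

Fragments:
  0→12: 12 bp
  12→17: 5 bp
  17→27: 10 bp
  27→34: 7 bp
  34→42: 8 bp
  42→58: 16 bp
  58→68: 10 bp
  68→72: 4 bp
  72→87: 15 bp
  87→0 (wrap): 94-87+0 = 7 bp

[4,5,7,7,8,10,10,12,15,16]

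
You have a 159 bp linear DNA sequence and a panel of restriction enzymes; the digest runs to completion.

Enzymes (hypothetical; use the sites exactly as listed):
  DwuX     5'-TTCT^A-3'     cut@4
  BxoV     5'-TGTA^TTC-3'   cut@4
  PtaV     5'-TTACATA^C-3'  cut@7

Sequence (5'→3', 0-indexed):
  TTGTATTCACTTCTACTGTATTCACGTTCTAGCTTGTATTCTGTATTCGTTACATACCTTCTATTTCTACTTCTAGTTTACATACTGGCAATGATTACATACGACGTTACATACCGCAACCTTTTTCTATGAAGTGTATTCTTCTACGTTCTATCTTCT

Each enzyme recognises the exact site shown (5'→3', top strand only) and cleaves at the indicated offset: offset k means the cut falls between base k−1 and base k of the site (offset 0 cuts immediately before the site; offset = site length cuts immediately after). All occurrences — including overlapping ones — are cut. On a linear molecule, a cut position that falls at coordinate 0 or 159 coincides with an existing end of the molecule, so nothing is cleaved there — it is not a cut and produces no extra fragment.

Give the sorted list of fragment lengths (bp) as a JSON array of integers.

[5,6,6,6,6,7,7,7,7,8,9,10,10,10,11,12,15,17]

Scan for sites:
  DwuX TTCTA/4: at [10, 26, 58, 64, 70, 124, 141, 148] ⇒ [14, 30, 62, 68, 74, 128, 145, 152]
  BxoV TGTATTC/4: at [1, 16, 34, 41, 134] ⇒ [5, 20, 38, 45, 138]
  PtaV TTACATAC/7: at [49, 77, 94, 106] ⇒ [56, 84, 101, 113]

All cut coordinates (distinct, sorted): [5, 14, 20, 30, 38, 45, 56, 62, 68, 74, 84, 101, 113, 128, 138, 145, 152]

Fragments:
  [0,5): 5 bp
  [5,14): 9 bp
  [14,20): 6 bp
  [20,30): 10 bp
  [30,38): 8 bp
  [38,45): 7 bp
  [45,56): 11 bp
  [56,62): 6 bp
  [62,68): 6 bp
  [68,74): 6 bp
  [74,84): 10 bp
  [84,101): 17 bp
  [101,113): 12 bp
  [113,128): 15 bp
  [128,138): 10 bp
  [138,145): 7 bp
  [145,152): 7 bp
  [152,159): 7 bp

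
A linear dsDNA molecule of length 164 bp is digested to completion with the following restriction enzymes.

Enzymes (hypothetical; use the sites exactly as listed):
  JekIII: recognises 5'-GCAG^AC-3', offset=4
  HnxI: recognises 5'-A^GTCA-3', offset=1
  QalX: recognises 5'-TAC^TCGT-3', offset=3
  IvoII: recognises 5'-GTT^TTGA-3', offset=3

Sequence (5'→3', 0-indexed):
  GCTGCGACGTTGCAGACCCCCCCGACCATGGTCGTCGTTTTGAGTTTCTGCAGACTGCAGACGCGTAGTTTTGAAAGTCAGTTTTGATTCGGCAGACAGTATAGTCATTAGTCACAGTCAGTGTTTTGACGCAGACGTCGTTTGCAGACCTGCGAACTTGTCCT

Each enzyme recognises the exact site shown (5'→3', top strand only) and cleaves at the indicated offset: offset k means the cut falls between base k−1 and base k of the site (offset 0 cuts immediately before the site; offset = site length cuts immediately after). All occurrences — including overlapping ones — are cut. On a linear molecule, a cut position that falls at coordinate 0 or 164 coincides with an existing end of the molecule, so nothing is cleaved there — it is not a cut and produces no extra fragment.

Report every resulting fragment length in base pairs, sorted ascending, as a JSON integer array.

Scan for sites:
  JekIII (GCAGAC, off=4): starts [11, 49, 56, 91, 130, 143] → cuts [15, 53, 60, 95, 134, 147]
  HnxI (AGTCA, off=1): starts [75, 102, 109, 115] → cuts [76, 103, 110, 116]
  QalX (TACTCGT, off=3): no sites
  IvoII (GTTTTGA, off=3): starts [36, 67, 80, 122] → cuts [39, 70, 83, 125]

All cut coordinates (distinct, sorted): [15, 39, 53, 60, 70, 76, 83, 95, 103, 110, 116, 125, 134, 147]

Fragment lengths:
  [0,15): 15 bp
  [15,39): 24 bp
  [39,53): 14 bp
  [53,60): 7 bp
  [60,70): 10 bp
  [70,76): 6 bp
  [76,83): 7 bp
  [83,95): 12 bp
  [95,103): 8 bp
  [103,110): 7 bp
  [110,116): 6 bp
  [116,125): 9 bp
  [125,134): 9 bp
  [134,147): 13 bp
  [147,164): 17 bp

[6,6,7,7,7,8,9,9,10,12,13,14,15,17,24]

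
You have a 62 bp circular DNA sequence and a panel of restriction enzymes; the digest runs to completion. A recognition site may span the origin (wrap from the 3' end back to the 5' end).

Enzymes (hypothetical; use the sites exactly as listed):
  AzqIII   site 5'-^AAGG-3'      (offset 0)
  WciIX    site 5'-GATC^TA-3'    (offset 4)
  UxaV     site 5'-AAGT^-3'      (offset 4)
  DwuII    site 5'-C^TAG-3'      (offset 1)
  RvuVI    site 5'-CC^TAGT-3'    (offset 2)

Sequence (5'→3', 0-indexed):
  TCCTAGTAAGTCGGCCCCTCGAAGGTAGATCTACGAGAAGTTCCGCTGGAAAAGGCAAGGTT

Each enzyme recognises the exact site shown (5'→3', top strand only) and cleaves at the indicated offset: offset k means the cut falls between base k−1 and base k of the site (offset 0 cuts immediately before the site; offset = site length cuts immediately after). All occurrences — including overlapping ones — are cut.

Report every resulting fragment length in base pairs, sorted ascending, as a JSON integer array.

[5,8,9,10,10,10,10]

Site scan:
  AzqIII (AAGG, off=0): starts [21, 51, 56] → cuts [21, 51, 56]
  WciIX (GATCTA, off=4): starts [27] → cuts [31]
  UxaV (AAGT, off=4): starts [7, 37] → cuts [11, 41]
  DwuII (CTAG, off=1): starts [2] → cuts [3]
  RvuVI (CCTAGT, off=2): starts [1] → cuts [3]

Pooled cuts: [3, 11, 21, 31, 41, 51, 56]

Fragment lengths:
  3→11: 8 bp
  11→21: 10 bp
  21→31: 10 bp
  31→41: 10 bp
  41→51: 10 bp
  51→56: 5 bp
  56→3 (wrap): 62-56+3 = 9 bp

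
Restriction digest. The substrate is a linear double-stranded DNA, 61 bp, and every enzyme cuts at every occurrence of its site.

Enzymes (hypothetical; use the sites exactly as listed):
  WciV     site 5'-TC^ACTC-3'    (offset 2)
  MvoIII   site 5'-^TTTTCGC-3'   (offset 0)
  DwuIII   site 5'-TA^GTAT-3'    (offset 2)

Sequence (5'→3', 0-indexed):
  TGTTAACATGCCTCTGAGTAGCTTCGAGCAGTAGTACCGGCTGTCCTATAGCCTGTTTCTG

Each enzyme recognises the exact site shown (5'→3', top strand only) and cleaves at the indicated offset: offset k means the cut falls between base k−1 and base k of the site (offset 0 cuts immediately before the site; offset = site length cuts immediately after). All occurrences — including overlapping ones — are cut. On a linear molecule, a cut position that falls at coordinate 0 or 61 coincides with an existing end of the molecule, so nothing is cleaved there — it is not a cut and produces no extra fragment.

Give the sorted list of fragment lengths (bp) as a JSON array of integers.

Per-enzyme occurrences:
  WciV (TCACTC, off=2): no sites
  MvoIII (TTTTCGC, off=0): no sites
  DwuIII (TAGTAT, off=2): no sites

Pooled cuts: ∅

Fragments:
  no cuts → one linear fragment of 61 bp

[61]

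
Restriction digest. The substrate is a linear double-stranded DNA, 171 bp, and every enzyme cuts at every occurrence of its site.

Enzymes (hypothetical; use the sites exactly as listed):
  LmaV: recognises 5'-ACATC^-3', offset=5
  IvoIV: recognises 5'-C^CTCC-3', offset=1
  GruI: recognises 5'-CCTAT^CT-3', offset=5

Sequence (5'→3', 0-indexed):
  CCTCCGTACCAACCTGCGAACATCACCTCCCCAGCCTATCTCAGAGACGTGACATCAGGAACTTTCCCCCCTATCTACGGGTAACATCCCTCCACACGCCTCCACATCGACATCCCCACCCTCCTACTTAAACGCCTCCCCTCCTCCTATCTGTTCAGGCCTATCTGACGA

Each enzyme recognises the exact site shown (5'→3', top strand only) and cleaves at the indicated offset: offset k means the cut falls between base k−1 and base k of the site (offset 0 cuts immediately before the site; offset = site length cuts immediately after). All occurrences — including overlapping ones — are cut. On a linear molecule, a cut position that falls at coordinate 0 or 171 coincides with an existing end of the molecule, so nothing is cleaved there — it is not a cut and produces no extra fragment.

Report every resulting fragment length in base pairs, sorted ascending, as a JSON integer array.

[1,1,2,3,5,6,6,7,7,9,10,13,14,14,15,17,18,23]

Per-enzyme occurrences:
  LmaV (ACATC, off=5): starts [19, 51, 83, 103, 109] → cuts [24, 56, 88, 108, 114]
  IvoIV (CCTCC, off=1): starts [0, 25, 88, 98, 119, 134, 139, 142] → cuts [1, 26, 89, 99, 120, 135, 140, 143]
  GruI (CCTATCT, off=5): starts [34, 69, 145, 159] → cuts [39, 74, 150, 164]

Pooled cuts: [1, 24, 26, 39, 56, 74, 88, 89, 99, 108, 114, 120, 135, 140, 143, 150, 164]

Fragment lengths:
  [0,1): 1 bp
  [1,24): 23 bp
  [24,26): 2 bp
  [26,39): 13 bp
  [39,56): 17 bp
  [56,74): 18 bp
  [74,88): 14 bp
  [88,89): 1 bp
  [89,99): 10 bp
  [99,108): 9 bp
  [108,114): 6 bp
  [114,120): 6 bp
  [120,135): 15 bp
  [135,140): 5 bp
  [140,143): 3 bp
  [143,150): 7 bp
  [150,164): 14 bp
  [164,171): 7 bp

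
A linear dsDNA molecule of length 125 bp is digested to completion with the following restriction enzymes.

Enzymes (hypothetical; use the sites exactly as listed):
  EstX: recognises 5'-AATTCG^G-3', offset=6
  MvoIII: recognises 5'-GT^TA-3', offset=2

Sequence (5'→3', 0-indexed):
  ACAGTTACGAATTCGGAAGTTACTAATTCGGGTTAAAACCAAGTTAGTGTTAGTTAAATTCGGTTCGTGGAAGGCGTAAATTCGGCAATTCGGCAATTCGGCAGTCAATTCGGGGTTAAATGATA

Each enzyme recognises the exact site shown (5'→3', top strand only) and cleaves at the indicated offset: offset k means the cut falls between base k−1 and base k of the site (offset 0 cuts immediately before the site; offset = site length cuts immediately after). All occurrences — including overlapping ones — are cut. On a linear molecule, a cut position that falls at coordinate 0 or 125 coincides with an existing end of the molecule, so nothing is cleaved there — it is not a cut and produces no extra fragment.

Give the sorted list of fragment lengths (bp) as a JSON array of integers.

Scan for sites:
  EstX (AATTCGG, off=6): starts [9, 24, 56, 78, 86, 94, 106] → cuts [15, 30, 62, 84, 92, 100, 112]
  MvoIII (GTTA, off=2): starts [3, 18, 31, 42, 48, 52, 114] → cuts [5, 20, 33, 44, 50, 54, 116]

Pooled cuts: [5, 15, 20, 30, 33, 44, 50, 54, 62, 84, 92, 100, 112, 116]

Fragments:
  [0,5): 5 bp
  [5,15): 10 bp
  [15,20): 5 bp
  [20,30): 10 bp
  [30,33): 3 bp
  [33,44): 11 bp
  [44,50): 6 bp
  [50,54): 4 bp
  [54,62): 8 bp
  [62,84): 22 bp
  [84,92): 8 bp
  [92,100): 8 bp
  [100,112): 12 bp
  [112,116): 4 bp
  [116,125): 9 bp

[3,4,4,5,5,6,8,8,8,9,10,10,11,12,22]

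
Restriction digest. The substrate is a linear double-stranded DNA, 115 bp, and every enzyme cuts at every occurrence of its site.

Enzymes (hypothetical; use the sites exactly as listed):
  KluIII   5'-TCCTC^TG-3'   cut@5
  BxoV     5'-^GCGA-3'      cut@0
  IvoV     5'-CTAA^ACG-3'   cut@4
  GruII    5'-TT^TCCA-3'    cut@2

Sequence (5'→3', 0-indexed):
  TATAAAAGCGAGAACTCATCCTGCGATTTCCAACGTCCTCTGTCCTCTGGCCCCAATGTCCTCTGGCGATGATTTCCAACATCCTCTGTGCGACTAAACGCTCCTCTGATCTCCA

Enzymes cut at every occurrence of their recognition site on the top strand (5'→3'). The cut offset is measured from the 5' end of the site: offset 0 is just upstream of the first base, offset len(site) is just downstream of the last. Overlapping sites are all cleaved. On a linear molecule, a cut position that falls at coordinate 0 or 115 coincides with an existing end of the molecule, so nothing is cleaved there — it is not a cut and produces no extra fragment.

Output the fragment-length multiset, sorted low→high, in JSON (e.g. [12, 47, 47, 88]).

[2,3,6,7,7,8,9,9,9,12,12,15,16]

Scan for sites:
  KluIII (TCCTCTG, off=5): starts [35, 42, 58, 81, 101] → cuts [40, 47, 63, 86, 106]
  BxoV (GCGA, off=0): starts [7, 22, 65, 89] → cuts [7, 22, 65, 89]
  IvoV (CTAAACG, off=4): starts [93] → cuts [97]
  GruII (TTTCCA, off=2): starts [26, 72] → cuts [28, 74]

All cut coordinates (distinct, sorted): [7, 22, 28, 40, 47, 63, 65, 74, 86, 89, 97, 106]

Fragment lengths:
  [0,7): 7 bp
  [7,22): 15 bp
  [22,28): 6 bp
  [28,40): 12 bp
  [40,47): 7 bp
  [47,63): 16 bp
  [63,65): 2 bp
  [65,74): 9 bp
  [74,86): 12 bp
  [86,89): 3 bp
  [89,97): 8 bp
  [97,106): 9 bp
  [106,115): 9 bp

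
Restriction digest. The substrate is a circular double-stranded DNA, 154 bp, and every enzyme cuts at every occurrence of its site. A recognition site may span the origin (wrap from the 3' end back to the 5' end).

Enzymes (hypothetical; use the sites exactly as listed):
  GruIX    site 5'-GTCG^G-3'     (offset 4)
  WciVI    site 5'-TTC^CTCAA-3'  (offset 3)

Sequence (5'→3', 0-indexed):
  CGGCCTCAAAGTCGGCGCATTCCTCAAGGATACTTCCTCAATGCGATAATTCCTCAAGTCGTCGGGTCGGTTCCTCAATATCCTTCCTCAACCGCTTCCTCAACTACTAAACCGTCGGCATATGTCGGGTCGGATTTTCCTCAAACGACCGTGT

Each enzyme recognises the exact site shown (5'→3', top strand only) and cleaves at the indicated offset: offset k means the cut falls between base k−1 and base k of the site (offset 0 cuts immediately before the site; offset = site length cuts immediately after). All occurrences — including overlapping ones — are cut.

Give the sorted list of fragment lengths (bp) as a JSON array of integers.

[4,5,5,7,8,10,12,12,12,13,14,16,17,19]

Site scan:
  GruIX (GTCGG, off=4): starts [10, 60, 65, 113, 123, 128, 152] → cuts [2, 14, 64, 69, 117, 127, 132]
  WciVI (TTCCTCAA, off=3): starts [19, 33, 49, 70, 83, 95, 136] → cuts [22, 36, 52, 73, 86, 98, 139]

All cut coordinates (distinct, sorted): [2, 14, 22, 36, 52, 64, 69, 73, 86, 98, 117, 127, 132, 139]

Fragment lengths:
  2→14: 12 bp
  14→22: 8 bp
  22→36: 14 bp
  36→52: 16 bp
  52→64: 12 bp
  64→69: 5 bp
  69→73: 4 bp
  73→86: 13 bp
  86→98: 12 bp
  98→117: 19 bp
  117→127: 10 bp
  127→132: 5 bp
  132→139: 7 bp
  139→2 (wrap): 154-139+2 = 17 bp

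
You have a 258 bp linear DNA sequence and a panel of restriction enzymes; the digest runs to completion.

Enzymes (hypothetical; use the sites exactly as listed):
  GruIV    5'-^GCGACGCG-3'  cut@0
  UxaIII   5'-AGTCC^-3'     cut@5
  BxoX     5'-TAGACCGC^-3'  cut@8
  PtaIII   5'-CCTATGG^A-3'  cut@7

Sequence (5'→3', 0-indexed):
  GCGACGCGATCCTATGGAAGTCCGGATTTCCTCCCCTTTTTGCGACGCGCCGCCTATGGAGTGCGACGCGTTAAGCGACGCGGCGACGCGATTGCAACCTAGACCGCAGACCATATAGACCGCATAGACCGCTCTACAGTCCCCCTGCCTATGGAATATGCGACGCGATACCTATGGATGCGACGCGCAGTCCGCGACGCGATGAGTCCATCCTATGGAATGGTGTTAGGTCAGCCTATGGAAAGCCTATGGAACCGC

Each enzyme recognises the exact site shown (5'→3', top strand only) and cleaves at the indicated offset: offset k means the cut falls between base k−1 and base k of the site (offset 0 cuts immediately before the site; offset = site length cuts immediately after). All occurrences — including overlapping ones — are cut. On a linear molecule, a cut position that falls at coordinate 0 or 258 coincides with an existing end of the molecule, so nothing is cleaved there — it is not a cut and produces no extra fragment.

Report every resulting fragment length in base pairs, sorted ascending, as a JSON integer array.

Scan for sites:
  GruIV GCGACGCG/0: at [0, 41, 62, 74, 82, 159, 179, 193] ⇒ [41, 62, 74, 82, 159, 179, 193] (position 0 is a terminus of the linear molecule — no cut)
  UxaIII AGTCC/5: at [18, 137, 188, 204] ⇒ [23, 142, 193, 209]
  BxoX TAGACCGC/8: at [99, 115, 124] ⇒ [107, 123, 132]
  PtaIII CCTATGGA/7: at [10, 52, 147, 170, 211, 234, 245] ⇒ [17, 59, 154, 177, 218, 241, 252]

All cut coordinates (distinct, sorted): [17, 23, 41, 59, 62, 74, 82, 107, 123, 132, 142, 154, 159, 177, 179, 193, 209, 218, 241, 252]

Fragment lengths:
  [0,17): 17 bp
  [17,23): 6 bp
  [23,41): 18 bp
  [41,59): 18 bp
  [59,62): 3 bp
  [62,74): 12 bp
  [74,82): 8 bp
  [82,107): 25 bp
  [107,123): 16 bp
  [123,132): 9 bp
  [132,142): 10 bp
  [142,154): 12 bp
  [154,159): 5 bp
  [159,177): 18 bp
  [177,179): 2 bp
  [179,193): 14 bp
  [193,209): 16 bp
  [209,218): 9 bp
  [218,241): 23 bp
  [241,252): 11 bp
  [252,258): 6 bp

[2,3,5,6,6,8,9,9,10,11,12,12,14,16,16,17,18,18,18,23,25]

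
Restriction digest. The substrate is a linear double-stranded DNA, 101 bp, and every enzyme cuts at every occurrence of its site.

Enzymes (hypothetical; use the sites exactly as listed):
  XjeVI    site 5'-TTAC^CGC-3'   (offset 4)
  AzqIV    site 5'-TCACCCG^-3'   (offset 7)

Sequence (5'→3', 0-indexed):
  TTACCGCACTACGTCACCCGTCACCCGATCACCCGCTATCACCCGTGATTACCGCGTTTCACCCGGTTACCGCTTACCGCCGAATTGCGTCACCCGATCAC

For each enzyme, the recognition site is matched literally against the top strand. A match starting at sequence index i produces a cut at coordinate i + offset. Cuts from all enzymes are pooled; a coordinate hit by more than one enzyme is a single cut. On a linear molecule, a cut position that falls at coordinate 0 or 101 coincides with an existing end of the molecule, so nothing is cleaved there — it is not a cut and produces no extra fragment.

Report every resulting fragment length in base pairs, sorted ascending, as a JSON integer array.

Per-enzyme occurrences:
  XjeVI (TTACCGC, off=4): starts [0, 48, 66, 73] → cuts [4, 52, 70, 77]
  AzqIV (TCACCCG, off=7): starts [13, 20, 28, 38, 58, 89] → cuts [20, 27, 35, 45, 65, 96]

All cut coordinates (distinct, sorted): [4, 20, 27, 35, 45, 52, 65, 70, 77, 96]

Fragment lengths:
  [0,4): 4 bp
  [4,20): 16 bp
  [20,27): 7 bp
  [27,35): 8 bp
  [35,45): 10 bp
  [45,52): 7 bp
  [52,65): 13 bp
  [65,70): 5 bp
  [70,77): 7 bp
  [77,96): 19 bp
  [96,101): 5 bp

[4,5,5,7,7,7,8,10,13,16,19]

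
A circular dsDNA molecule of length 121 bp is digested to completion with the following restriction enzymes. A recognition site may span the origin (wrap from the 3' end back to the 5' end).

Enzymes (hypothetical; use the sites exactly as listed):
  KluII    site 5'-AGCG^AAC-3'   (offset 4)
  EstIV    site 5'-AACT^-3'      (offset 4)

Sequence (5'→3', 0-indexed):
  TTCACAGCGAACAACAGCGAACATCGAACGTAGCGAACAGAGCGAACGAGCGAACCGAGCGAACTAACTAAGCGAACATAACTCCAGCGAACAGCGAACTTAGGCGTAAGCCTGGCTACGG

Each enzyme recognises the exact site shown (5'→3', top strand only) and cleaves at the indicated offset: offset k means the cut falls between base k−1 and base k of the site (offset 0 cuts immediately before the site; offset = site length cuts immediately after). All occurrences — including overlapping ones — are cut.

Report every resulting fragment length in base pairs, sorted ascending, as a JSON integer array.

Scan for sites:
  KluII (AGCGAAC, off=4): starts [5, 15, 31, 40, 48, 57, 70, 85, 92] → cuts [9, 19, 35, 44, 52, 61, 74, 89, 96]
  EstIV (AACT, off=4): starts [61, 65, 79, 96] → cuts [65, 69, 83, 100]

Pooled cuts: [9, 19, 35, 44, 52, 61, 65, 69, 74, 83, 89, 96, 100]

Fragment lengths:
  9→19: 10 bp
  19→35: 16 bp
  35→44: 9 bp
  44→52: 8 bp
  52→61: 9 bp
  61→65: 4 bp
  65→69: 4 bp
  69→74: 5 bp
  74→83: 9 bp
  83→89: 6 bp
  89→96: 7 bp
  96→100: 4 bp
  100→9 (wrap): 121-100+9 = 30 bp

[4,4,4,5,6,7,8,9,9,9,10,16,30]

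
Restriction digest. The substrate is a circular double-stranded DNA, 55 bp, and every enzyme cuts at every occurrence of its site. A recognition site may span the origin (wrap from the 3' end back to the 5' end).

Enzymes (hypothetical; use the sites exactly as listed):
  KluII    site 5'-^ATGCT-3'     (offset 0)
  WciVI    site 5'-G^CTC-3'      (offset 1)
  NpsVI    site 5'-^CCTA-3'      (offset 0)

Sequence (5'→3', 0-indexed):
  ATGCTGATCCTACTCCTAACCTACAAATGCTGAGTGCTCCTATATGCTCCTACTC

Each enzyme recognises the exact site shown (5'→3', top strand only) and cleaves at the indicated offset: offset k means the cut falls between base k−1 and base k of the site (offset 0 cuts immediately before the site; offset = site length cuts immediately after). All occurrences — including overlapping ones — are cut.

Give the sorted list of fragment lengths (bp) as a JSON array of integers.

[2,2,3,5,5,6,7,7,8,10]

Scan for sites:
  KluII ATGCT/0: at [0, 26, 43] ⇒ [0, 26, 43]
  WciVI GCTC/1: at [35, 45] ⇒ [36, 46]
  NpsVI CCTA/0: at [8, 14, 19, 38, 48] ⇒ [8, 14, 19, 38, 48]

Pooled cuts: [0, 8, 14, 19, 26, 36, 38, 43, 46, 48]

Fragment lengths:
  0→8: 8 bp
  8→14: 6 bp
  14→19: 5 bp
  19→26: 7 bp
  26→36: 10 bp
  36→38: 2 bp
  38→43: 5 bp
  43→46: 3 bp
  46→48: 2 bp
  48→0 (wrap): 55-48+0 = 7 bp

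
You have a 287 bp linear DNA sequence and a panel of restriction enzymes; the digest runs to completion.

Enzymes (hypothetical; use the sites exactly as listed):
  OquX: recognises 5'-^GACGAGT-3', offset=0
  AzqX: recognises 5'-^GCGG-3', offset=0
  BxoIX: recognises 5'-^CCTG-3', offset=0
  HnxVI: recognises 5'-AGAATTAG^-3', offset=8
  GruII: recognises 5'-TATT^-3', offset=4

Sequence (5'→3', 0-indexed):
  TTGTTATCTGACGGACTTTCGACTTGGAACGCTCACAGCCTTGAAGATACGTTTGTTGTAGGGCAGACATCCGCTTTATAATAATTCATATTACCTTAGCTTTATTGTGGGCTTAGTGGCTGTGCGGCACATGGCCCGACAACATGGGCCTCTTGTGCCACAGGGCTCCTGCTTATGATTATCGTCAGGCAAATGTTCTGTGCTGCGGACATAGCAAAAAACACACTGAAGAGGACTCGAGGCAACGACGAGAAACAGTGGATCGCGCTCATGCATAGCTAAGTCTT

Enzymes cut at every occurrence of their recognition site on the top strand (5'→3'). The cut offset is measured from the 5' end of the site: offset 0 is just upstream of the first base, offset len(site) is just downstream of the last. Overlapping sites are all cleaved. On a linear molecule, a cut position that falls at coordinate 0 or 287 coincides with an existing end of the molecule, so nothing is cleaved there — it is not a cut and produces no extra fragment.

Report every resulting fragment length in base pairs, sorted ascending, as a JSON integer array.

Site scan:
  OquX (GACGAGT, off=0): no sites
  AzqX (GCGG, off=0): starts [123, 204] → cuts [123, 204]
  BxoIX (CCTG, off=0): starts [167] → cuts [167]
  HnxVI (AGAATTAG, off=8): no sites
  GruII (TATT, off=4): starts [88, 102] → cuts [92, 106]

All cut coordinates (distinct, sorted): [92, 106, 123, 167, 204]

Fragment lengths:
  [0,92): 92 bp
  [92,106): 14 bp
  [106,123): 17 bp
  [123,167): 44 bp
  [167,204): 37 bp
  [204,287): 83 bp

[14,17,37,44,83,92]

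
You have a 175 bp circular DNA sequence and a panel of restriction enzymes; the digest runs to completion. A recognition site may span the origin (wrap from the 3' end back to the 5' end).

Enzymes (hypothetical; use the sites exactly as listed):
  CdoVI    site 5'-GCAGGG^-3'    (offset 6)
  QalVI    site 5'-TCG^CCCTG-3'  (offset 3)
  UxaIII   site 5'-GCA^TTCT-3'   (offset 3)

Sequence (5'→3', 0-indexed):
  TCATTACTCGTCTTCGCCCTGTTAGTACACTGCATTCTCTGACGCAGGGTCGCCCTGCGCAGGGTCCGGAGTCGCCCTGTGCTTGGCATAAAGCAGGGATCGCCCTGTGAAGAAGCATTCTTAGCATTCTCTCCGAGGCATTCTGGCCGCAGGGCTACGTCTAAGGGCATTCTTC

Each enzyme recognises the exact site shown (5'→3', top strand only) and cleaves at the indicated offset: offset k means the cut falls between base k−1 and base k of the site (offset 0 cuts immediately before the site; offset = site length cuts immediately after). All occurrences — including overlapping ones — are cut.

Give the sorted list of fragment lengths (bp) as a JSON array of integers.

Per-enzyme occurrences:
  CdoVI (GCAGGG, off=6): starts [43, 58, 92, 148] → cuts [49, 64, 98, 154]
  QalVI (TCGCCCTG, off=3): starts [13, 49, 71, 99] → cuts [16, 52, 74, 102]
  UxaIII (GCATTCT, off=3): starts [31, 114, 123, 137, 166] → cuts [34, 117, 126, 140, 169]

Pooled cuts: [16, 34, 49, 52, 64, 74, 98, 102, 117, 126, 140, 154, 169]

Fragments:
  16→34: 18 bp
  34→49: 15 bp
  49→52: 3 bp
  52→64: 12 bp
  64→74: 10 bp
  74→98: 24 bp
  98→102: 4 bp
  102→117: 15 bp
  117→126: 9 bp
  126→140: 14 bp
  140→154: 14 bp
  154→169: 15 bp
  169→16 (wrap): 175-169+16 = 22 bp

[3,4,9,10,12,14,14,15,15,15,18,22,24]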